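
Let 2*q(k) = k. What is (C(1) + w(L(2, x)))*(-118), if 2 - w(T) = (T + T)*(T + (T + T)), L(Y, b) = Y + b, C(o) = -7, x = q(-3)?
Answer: 767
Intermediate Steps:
q(k) = k/2
x = -3/2 (x = (½)*(-3) = -3/2 ≈ -1.5000)
w(T) = 2 - 6*T² (w(T) = 2 - (T + T)*(T + (T + T)) = 2 - 2*T*(T + 2*T) = 2 - 2*T*3*T = 2 - 6*T²)
(C(1) + w(L(2, x)))*(-118) = (-7 + (2 - 6*(2 - 3/2)²))*(-118) = (-7 + (2 - 6*(½)²))*(-118) = (-7 + (2 - 6*¼))*(-118) = (-7 + (2 - 3/2))*(-118) = (-7 + ½)*(-118) = -13/2*(-118) = 767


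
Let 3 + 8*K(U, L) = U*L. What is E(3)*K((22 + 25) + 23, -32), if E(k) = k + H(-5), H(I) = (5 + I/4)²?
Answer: -612339/128 ≈ -4783.9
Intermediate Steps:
H(I) = (5 + I/4)² (H(I) = (5 + I*(¼))² = (5 + I/4)²)
E(k) = 225/16 + k (E(k) = k + (20 - 5)²/16 = k + (1/16)*15² = k + (1/16)*225 = k + 225/16 = 225/16 + k)
K(U, L) = -3/8 + L*U/8 (K(U, L) = -3/8 + (U*L)/8 = -3/8 + (L*U)/8 = -3/8 + L*U/8)
E(3)*K((22 + 25) + 23, -32) = (225/16 + 3)*(-3/8 + (⅛)*(-32)*((22 + 25) + 23)) = 273*(-3/8 + (⅛)*(-32)*(47 + 23))/16 = 273*(-3/8 + (⅛)*(-32)*70)/16 = 273*(-3/8 - 280)/16 = (273/16)*(-2243/8) = -612339/128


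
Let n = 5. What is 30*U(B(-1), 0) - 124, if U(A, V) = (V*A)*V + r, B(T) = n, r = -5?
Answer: -274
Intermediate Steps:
B(T) = 5
U(A, V) = -5 + A*V² (U(A, V) = (V*A)*V - 5 = (A*V)*V - 5 = A*V² - 5 = -5 + A*V²)
30*U(B(-1), 0) - 124 = 30*(-5 + 5*0²) - 124 = 30*(-5 + 5*0) - 124 = 30*(-5 + 0) - 124 = 30*(-5) - 124 = -150 - 124 = -274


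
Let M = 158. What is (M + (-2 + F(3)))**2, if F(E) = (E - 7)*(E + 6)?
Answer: 14400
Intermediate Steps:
F(E) = (-7 + E)*(6 + E)
(M + (-2 + F(3)))**2 = (158 + (-2 + (-42 + 3**2 - 1*3)))**2 = (158 + (-2 + (-42 + 9 - 3)))**2 = (158 + (-2 - 36))**2 = (158 - 38)**2 = 120**2 = 14400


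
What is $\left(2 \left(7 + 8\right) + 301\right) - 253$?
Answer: $78$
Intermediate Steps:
$\left(2 \left(7 + 8\right) + 301\right) - 253 = \left(2 \cdot 15 + 301\right) - 253 = \left(30 + 301\right) - 253 = 331 - 253 = 78$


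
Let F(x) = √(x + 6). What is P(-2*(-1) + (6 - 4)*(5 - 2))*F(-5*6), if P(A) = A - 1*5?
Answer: 6*I*√6 ≈ 14.697*I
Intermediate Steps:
F(x) = √(6 + x)
P(A) = -5 + A (P(A) = A - 5 = -5 + A)
P(-2*(-1) + (6 - 4)*(5 - 2))*F(-5*6) = (-5 + (-2*(-1) + (6 - 4)*(5 - 2)))*√(6 - 5*6) = (-5 + (2 + 2*3))*√(6 - 30) = (-5 + (2 + 6))*√(-24) = (-5 + 8)*(2*I*√6) = 3*(2*I*√6) = 6*I*√6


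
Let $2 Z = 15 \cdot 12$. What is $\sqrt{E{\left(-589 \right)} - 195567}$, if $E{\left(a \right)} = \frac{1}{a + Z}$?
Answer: $\frac{i \sqrt{48696379066}}{499} \approx 442.23 i$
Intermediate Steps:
$Z = 90$ ($Z = \frac{15 \cdot 12}{2} = \frac{1}{2} \cdot 180 = 90$)
$E{\left(a \right)} = \frac{1}{90 + a}$ ($E{\left(a \right)} = \frac{1}{a + 90} = \frac{1}{90 + a}$)
$\sqrt{E{\left(-589 \right)} - 195567} = \sqrt{\frac{1}{90 - 589} - 195567} = \sqrt{\frac{1}{-499} - 195567} = \sqrt{- \frac{1}{499} - 195567} = \sqrt{- \frac{97587934}{499}} = \frac{i \sqrt{48696379066}}{499}$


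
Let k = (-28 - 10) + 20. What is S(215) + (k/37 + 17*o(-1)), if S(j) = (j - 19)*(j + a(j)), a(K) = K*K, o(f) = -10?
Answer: 336776572/37 ≈ 9.1021e+6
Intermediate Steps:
k = -18 (k = -38 + 20 = -18)
a(K) = K²
S(j) = (-19 + j)*(j + j²) (S(j) = (j - 19)*(j + j²) = (-19 + j)*(j + j²))
S(215) + (k/37 + 17*o(-1)) = 215*(-19 + 215² - 18*215) + (-18/37 + 17*(-10)) = 215*(-19 + 46225 - 3870) + (-18*1/37 - 170) = 215*42336 + (-18/37 - 170) = 9102240 - 6308/37 = 336776572/37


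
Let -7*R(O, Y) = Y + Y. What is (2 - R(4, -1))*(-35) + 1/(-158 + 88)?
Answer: -4201/70 ≈ -60.014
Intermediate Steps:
R(O, Y) = -2*Y/7 (R(O, Y) = -(Y + Y)/7 = -2*Y/7)
(2 - R(4, -1))*(-35) + 1/(-158 + 88) = (2 - (-2)*(-1)/7)*(-35) + 1/(-158 + 88) = (2 - 1*2/7)*(-35) + 1/(-70) = (2 - 2/7)*(-35) - 1/70 = (12/7)*(-35) - 1/70 = -60 - 1/70 = -4201/70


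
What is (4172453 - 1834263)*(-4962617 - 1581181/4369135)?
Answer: -10139488548133661688/873827 ≈ -1.1604e+13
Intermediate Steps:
(4172453 - 1834263)*(-4962617 - 1581181/4369135) = 2338190*(-4962617 - 1581181*1/4369135) = 2338190*(-4962617 - 1581181/4369135) = 2338190*(-21682345207476/4369135) = -10139488548133661688/873827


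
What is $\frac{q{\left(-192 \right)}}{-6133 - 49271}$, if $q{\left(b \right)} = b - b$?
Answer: $0$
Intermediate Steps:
$q{\left(b \right)} = 0$
$\frac{q{\left(-192 \right)}}{-6133 - 49271} = \frac{0}{-6133 - 49271} = \frac{0}{-55404} = 0 \left(- \frac{1}{55404}\right) = 0$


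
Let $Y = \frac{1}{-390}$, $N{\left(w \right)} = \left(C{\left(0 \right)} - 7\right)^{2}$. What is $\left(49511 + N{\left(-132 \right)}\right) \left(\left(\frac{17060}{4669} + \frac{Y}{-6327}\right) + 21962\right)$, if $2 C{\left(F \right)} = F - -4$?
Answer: $\frac{696432261468722368}{640049865} \approx 1.0881 \cdot 10^{9}$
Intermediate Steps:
$C{\left(F \right)} = 2 + \frac{F}{2}$ ($C{\left(F \right)} = \frac{F - -4}{2} = \frac{F + 4}{2} = \frac{4 + F}{2} = 2 + \frac{F}{2}$)
$N{\left(w \right)} = 25$ ($N{\left(w \right)} = \left(\left(2 + \frac{1}{2} \cdot 0\right) - 7\right)^{2} = \left(\left(2 + 0\right) - 7\right)^{2} = \left(2 - 7\right)^{2} = \left(-5\right)^{2} = 25$)
$Y = - \frac{1}{390} \approx -0.0025641$
$\left(49511 + N{\left(-132 \right)}\right) \left(\left(\frac{17060}{4669} + \frac{Y}{-6327}\right) + 21962\right) = \left(49511 + 25\right) \left(\left(\frac{17060}{4669} - \frac{1}{390 \left(-6327\right)}\right) + 21962\right) = 49536 \left(\left(17060 \cdot \frac{1}{4669} - - \frac{1}{2467530}\right) + 21962\right) = 49536 \left(\left(\frac{17060}{4669} + \frac{1}{2467530}\right) + 21962\right) = 49536 \left(\frac{42096066469}{11520897570} + 21962\right) = 49536 \cdot \frac{253064048498809}{11520897570} = \frac{696432261468722368}{640049865}$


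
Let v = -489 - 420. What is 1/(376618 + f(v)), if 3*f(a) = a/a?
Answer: 3/1129855 ≈ 2.6552e-6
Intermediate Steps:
v = -909
f(a) = 1/3 (f(a) = (a/a)/3 = (1/3)*1 = 1/3)
1/(376618 + f(v)) = 1/(376618 + 1/3) = 1/(1129855/3) = 3/1129855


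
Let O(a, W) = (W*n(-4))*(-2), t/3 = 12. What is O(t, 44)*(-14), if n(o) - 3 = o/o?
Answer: 4928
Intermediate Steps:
t = 36 (t = 3*12 = 36)
n(o) = 4 (n(o) = 3 + o/o = 3 + 1 = 4)
O(a, W) = -8*W (O(a, W) = (W*4)*(-2) = (4*W)*(-2) = -8*W)
O(t, 44)*(-14) = -8*44*(-14) = -352*(-14) = 4928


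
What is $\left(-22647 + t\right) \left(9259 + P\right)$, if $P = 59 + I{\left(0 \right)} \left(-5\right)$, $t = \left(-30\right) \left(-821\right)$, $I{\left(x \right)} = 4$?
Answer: $18437934$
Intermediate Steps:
$t = 24630$
$P = 39$ ($P = 59 + 4 \left(-5\right) = 59 - 20 = 39$)
$\left(-22647 + t\right) \left(9259 + P\right) = \left(-22647 + 24630\right) \left(9259 + 39\right) = 1983 \cdot 9298 = 18437934$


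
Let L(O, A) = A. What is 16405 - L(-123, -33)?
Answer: 16438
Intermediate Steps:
16405 - L(-123, -33) = 16405 - 1*(-33) = 16405 + 33 = 16438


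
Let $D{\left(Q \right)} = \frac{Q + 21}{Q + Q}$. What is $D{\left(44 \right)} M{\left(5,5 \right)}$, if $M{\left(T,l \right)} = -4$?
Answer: $- \frac{65}{22} \approx -2.9545$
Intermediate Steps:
$D{\left(Q \right)} = \frac{21 + Q}{2 Q}$
$D{\left(44 \right)} M{\left(5,5 \right)} = \frac{21 + 44}{2 \cdot 44} \left(-4\right) = \frac{1}{2} \cdot \frac{1}{44} \cdot 65 \left(-4\right) = \frac{65}{88} \left(-4\right) = - \frac{65}{22}$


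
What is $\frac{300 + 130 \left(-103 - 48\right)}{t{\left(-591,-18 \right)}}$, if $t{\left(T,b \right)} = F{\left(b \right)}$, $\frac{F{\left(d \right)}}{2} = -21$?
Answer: $\frac{9665}{21} \approx 460.24$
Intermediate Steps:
$F{\left(d \right)} = -42$ ($F{\left(d \right)} = 2 \left(-21\right) = -42$)
$t{\left(T,b \right)} = -42$
$\frac{300 + 130 \left(-103 - 48\right)}{t{\left(-591,-18 \right)}} = \frac{300 + 130 \left(-103 - 48\right)}{-42} = \left(300 + 130 \left(-103 - 48\right)\right) \left(- \frac{1}{42}\right) = \left(300 + 130 \left(-151\right)\right) \left(- \frac{1}{42}\right) = \left(300 - 19630\right) \left(- \frac{1}{42}\right) = \left(-19330\right) \left(- \frac{1}{42}\right) = \frac{9665}{21}$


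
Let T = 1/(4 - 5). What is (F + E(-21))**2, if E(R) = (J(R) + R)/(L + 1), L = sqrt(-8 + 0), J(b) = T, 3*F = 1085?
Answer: (4422460*sqrt(2) + 8379439*I)/(9*(4*sqrt(2) + 7*I)) ≈ 1.2899e+5 + 4967.3*I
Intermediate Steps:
F = 1085/3 (F = (1/3)*1085 = 1085/3 ≈ 361.67)
T = -1 (T = 1/(-1) = -1)
J(b) = -1
L = 2*I*sqrt(2) (L = sqrt(-8) = 2*I*sqrt(2) ≈ 2.8284*I)
E(R) = (-1 + R)/(1 + 2*I*sqrt(2)) (E(R) = (-1 + R)/(2*I*sqrt(2) + 1) = (-1 + R)/(1 + 2*I*sqrt(2)))
(F + E(-21))**2 = (1085/3 + (-1 - 21)/(1 + 2*I*sqrt(2)))**2 = (1085/3 - 22/(1 + 2*I*sqrt(2)))**2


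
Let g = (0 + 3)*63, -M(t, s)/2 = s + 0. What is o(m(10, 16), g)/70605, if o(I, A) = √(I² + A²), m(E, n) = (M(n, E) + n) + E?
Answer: √3973/23535 ≈ 0.0026782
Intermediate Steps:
M(t, s) = -2*s (M(t, s) = -2*(s + 0) = -2*s)
m(E, n) = n - E (m(E, n) = (-2*E + n) + E = (n - 2*E) + E = n - E)
g = 189 (g = 3*63 = 189)
o(I, A) = √(A² + I²)
o(m(10, 16), g)/70605 = √(189² + (16 - 1*10)²)/70605 = √(35721 + (16 - 10)²)*(1/70605) = √(35721 + 6²)*(1/70605) = √(35721 + 36)*(1/70605) = √35757*(1/70605) = (3*√3973)*(1/70605) = √3973/23535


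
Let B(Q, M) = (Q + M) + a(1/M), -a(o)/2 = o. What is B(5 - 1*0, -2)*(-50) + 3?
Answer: -197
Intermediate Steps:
a(o) = -2*o
B(Q, M) = M + Q - 2/M (B(Q, M) = (Q + M) - 2/M = (M + Q) - 2/M = M + Q - 2/M)
B(5 - 1*0, -2)*(-50) + 3 = (-2 + (5 - 1*0) - 2/(-2))*(-50) + 3 = (-2 + (5 + 0) - 2*(-½))*(-50) + 3 = (-2 + 5 + 1)*(-50) + 3 = 4*(-50) + 3 = -200 + 3 = -197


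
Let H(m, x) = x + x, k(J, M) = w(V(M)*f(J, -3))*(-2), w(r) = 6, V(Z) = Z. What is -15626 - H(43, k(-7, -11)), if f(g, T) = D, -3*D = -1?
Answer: -15602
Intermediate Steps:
D = 1/3 (D = -1/3*(-1) = 1/3 ≈ 0.33333)
f(g, T) = 1/3
k(J, M) = -12 (k(J, M) = 6*(-2) = -12)
H(m, x) = 2*x
-15626 - H(43, k(-7, -11)) = -15626 - 2*(-12) = -15626 - 1*(-24) = -15626 + 24 = -15602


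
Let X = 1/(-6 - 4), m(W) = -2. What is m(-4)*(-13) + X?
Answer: 259/10 ≈ 25.900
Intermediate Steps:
X = -⅒ (X = 1/(-10) = -⅒ ≈ -0.10000)
m(-4)*(-13) + X = -2*(-13) - ⅒ = 26 - ⅒ = 259/10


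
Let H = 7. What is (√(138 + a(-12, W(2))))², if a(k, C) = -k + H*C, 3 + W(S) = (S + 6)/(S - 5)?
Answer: 331/3 ≈ 110.33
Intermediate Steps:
W(S) = -3 + (6 + S)/(-5 + S) (W(S) = -3 + (S + 6)/(S - 5) = -3 + (6 + S)/(-5 + S))
a(k, C) = -k + 7*C
(√(138 + a(-12, W(2))))² = (√(138 + (-1*(-12) + 7*((21 - 2*2)/(-5 + 2)))))² = (√(138 + (12 + 7*((21 - 4)/(-3)))))² = (√(138 + (12 + 7*(-⅓*17))))² = (√(138 + (12 + 7*(-17/3))))² = (√(138 + (12 - 119/3)))² = (√(138 - 83/3))² = (√(331/3))² = (√993/3)² = 331/3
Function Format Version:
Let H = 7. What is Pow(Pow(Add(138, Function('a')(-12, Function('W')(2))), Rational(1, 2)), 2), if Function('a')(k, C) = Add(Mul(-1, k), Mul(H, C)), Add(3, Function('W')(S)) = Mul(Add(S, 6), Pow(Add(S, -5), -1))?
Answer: Rational(331, 3) ≈ 110.33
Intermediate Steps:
Function('W')(S) = Add(-3, Mul(Pow(Add(-5, S), -1), Add(6, S))) (Function('W')(S) = Add(-3, Mul(Add(S, 6), Pow(Add(S, -5), -1))) = Add(-3, Mul(Add(6, S), Pow(Add(-5, S), -1))) = Add(-3, Mul(Pow(Add(-5, S), -1), Add(6, S))))
Function('a')(k, C) = Add(Mul(-1, k), Mul(7, C))
Pow(Pow(Add(138, Function('a')(-12, Function('W')(2))), Rational(1, 2)), 2) = Pow(Pow(Add(138, Add(Mul(-1, -12), Mul(7, Mul(Pow(Add(-5, 2), -1), Add(21, Mul(-2, 2)))))), Rational(1, 2)), 2) = Pow(Pow(Add(138, Add(12, Mul(7, Mul(Pow(-3, -1), Add(21, -4))))), Rational(1, 2)), 2) = Pow(Pow(Add(138, Add(12, Mul(7, Mul(Rational(-1, 3), 17)))), Rational(1, 2)), 2) = Pow(Pow(Add(138, Add(12, Mul(7, Rational(-17, 3)))), Rational(1, 2)), 2) = Pow(Pow(Add(138, Add(12, Rational(-119, 3))), Rational(1, 2)), 2) = Pow(Pow(Add(138, Rational(-83, 3)), Rational(1, 2)), 2) = Pow(Pow(Rational(331, 3), Rational(1, 2)), 2) = Pow(Mul(Rational(1, 3), Pow(993, Rational(1, 2))), 2) = Rational(331, 3)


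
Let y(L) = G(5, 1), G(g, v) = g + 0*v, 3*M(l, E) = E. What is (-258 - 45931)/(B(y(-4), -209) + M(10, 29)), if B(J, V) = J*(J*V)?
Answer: 138567/15646 ≈ 8.8564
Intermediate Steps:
M(l, E) = E/3
G(g, v) = g (G(g, v) = g + 0 = g)
y(L) = 5
B(J, V) = V*J**2
(-258 - 45931)/(B(y(-4), -209) + M(10, 29)) = (-258 - 45931)/(-209*5**2 + (1/3)*29) = -46189/(-209*25 + 29/3) = -46189/(-5225 + 29/3) = -46189/(-15646/3) = -46189*(-3/15646) = 138567/15646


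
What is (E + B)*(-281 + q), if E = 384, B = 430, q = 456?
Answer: 142450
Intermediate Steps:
(E + B)*(-281 + q) = (384 + 430)*(-281 + 456) = 814*175 = 142450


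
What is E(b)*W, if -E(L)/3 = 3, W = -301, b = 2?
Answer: 2709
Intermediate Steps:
E(L) = -9 (E(L) = -3*3 = -9)
E(b)*W = -9*(-301) = 2709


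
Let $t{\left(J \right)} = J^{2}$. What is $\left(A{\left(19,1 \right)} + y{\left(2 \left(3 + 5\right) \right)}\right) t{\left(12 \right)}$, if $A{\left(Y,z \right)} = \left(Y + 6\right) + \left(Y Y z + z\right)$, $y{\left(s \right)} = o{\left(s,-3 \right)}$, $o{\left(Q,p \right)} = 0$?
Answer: $55728$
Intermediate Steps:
$y{\left(s \right)} = 0$
$A{\left(Y,z \right)} = 6 + Y + z + z Y^{2}$ ($A{\left(Y,z \right)} = \left(6 + Y\right) + \left(Y^{2} z + z\right) = \left(6 + Y\right) + \left(z Y^{2} + z\right) = \left(6 + Y\right) + \left(z + z Y^{2}\right) = 6 + Y + z + z Y^{2}$)
$\left(A{\left(19,1 \right)} + y{\left(2 \left(3 + 5\right) \right)}\right) t{\left(12 \right)} = \left(\left(6 + 19 + 1 + 1 \cdot 19^{2}\right) + 0\right) 12^{2} = \left(\left(6 + 19 + 1 + 1 \cdot 361\right) + 0\right) 144 = \left(\left(6 + 19 + 1 + 361\right) + 0\right) 144 = \left(387 + 0\right) 144 = 387 \cdot 144 = 55728$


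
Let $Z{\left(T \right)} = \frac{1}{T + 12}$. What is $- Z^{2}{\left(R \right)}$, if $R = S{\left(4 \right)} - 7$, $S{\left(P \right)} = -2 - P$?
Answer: $-1$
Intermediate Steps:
$R = -13$ ($R = \left(-2 - 4\right) - 7 = -6 - 7 = -13$)
$Z{\left(T \right)} = \frac{1}{12 + T}$
$- Z^{2}{\left(R \right)} = - \left(\frac{1}{12 - 13}\right)^{2} = - \left(\frac{1}{-1}\right)^{2} = - \left(-1\right)^{2} = \left(-1\right) 1 = -1$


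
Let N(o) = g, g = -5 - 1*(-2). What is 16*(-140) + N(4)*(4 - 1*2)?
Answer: -2246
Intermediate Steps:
g = -3 (g = -5 + 2 = -3)
N(o) = -3
16*(-140) + N(4)*(4 - 1*2) = 16*(-140) - 3*(4 - 1*2) = -2240 - 3*(4 - 2) = -2240 - 3*2 = -2240 - 6 = -2246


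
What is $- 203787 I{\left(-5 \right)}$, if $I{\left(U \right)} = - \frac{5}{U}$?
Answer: $-203787$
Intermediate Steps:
$- 203787 I{\left(-5 \right)} = - 203787 \left(- \frac{5}{-5}\right) = - 203787 \left(\left(-5\right) \left(- \frac{1}{5}\right)\right) = \left(-203787\right) 1 = -203787$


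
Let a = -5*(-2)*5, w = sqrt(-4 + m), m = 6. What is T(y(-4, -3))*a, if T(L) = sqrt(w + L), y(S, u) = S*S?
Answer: 50*sqrt(16 + sqrt(2)) ≈ 208.65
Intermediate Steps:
y(S, u) = S**2
w = sqrt(2) (w = sqrt(-4 + 6) = sqrt(2) ≈ 1.4142)
T(L) = sqrt(L + sqrt(2)) (T(L) = sqrt(sqrt(2) + L) = sqrt(L + sqrt(2)))
a = 50 (a = 10*5 = 50)
T(y(-4, -3))*a = sqrt((-4)**2 + sqrt(2))*50 = sqrt(16 + sqrt(2))*50 = 50*sqrt(16 + sqrt(2))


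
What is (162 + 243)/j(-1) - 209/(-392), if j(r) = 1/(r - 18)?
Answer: -3016231/392 ≈ -7694.5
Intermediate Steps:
j(r) = 1/(-18 + r)
(162 + 243)/j(-1) - 209/(-392) = (162 + 243)/(1/(-18 - 1)) - 209/(-392) = 405/(1/(-19)) - 209*(-1/392) = 405/(-1/19) + 209/392 = 405*(-19) + 209/392 = -7695 + 209/392 = -3016231/392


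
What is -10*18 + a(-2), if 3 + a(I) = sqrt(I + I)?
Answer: -183 + 2*I ≈ -183.0 + 2.0*I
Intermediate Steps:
a(I) = -3 + sqrt(2)*sqrt(I) (a(I) = -3 + sqrt(I + I) = -3 + sqrt(2*I) = -3 + sqrt(2)*sqrt(I))
-10*18 + a(-2) = -10*18 + (-3 + sqrt(2)*sqrt(-2)) = -180 + (-3 + sqrt(2)*(I*sqrt(2))) = -180 + (-3 + 2*I) = -183 + 2*I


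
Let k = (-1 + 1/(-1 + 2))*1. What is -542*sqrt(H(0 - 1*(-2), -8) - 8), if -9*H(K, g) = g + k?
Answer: -4336*I/3 ≈ -1445.3*I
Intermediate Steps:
k = 0 (k = (-1 + 1/1)*1 = (-1 + 1)*1 = 0*1 = 0)
H(K, g) = -g/9 (H(K, g) = -(g + 0)/9 = -g/9)
-542*sqrt(H(0 - 1*(-2), -8) - 8) = -542*sqrt(-1/9*(-8) - 8) = -542*sqrt(8/9 - 8) = -4336*I/3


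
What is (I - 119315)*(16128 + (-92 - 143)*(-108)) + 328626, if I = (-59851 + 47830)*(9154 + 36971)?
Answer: -23019835884894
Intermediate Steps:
I = -554468625 (I = -12021*46125 = -554468625)
(I - 119315)*(16128 + (-92 - 143)*(-108)) + 328626 = (-554468625 - 119315)*(16128 + (-92 - 143)*(-108)) + 328626 = -554587940*(16128 - 235*(-108)) + 328626 = -554587940*(16128 + 25380) + 328626 = -554587940*41508 + 328626 = -23019836213520 + 328626 = -23019835884894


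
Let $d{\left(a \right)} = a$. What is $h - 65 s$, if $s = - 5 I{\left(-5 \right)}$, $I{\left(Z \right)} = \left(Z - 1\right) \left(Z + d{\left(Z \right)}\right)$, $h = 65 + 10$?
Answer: $19575$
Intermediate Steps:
$h = 75$
$I{\left(Z \right)} = 2 Z \left(-1 + Z\right)$ ($I{\left(Z \right)} = \left(Z - 1\right) \left(Z + Z\right) = \left(-1 + Z\right) 2 Z = 2 Z \left(-1 + Z\right)$)
$s = -300$ ($s = - 5 \cdot 2 \left(-5\right) \left(-1 - 5\right) = - 5 \cdot 2 \left(-5\right) \left(-6\right) = \left(-5\right) 60 = -300$)
$h - 65 s = 75 - -19500 = 75 + 19500 = 19575$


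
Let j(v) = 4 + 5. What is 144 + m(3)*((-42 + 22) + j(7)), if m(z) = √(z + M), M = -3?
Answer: 144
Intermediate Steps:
j(v) = 9
m(z) = √(-3 + z) (m(z) = √(z - 3) = √(-3 + z))
144 + m(3)*((-42 + 22) + j(7)) = 144 + √(-3 + 3)*((-42 + 22) + 9) = 144 + √0*(-20 + 9) = 144 + 0*(-11) = 144 + 0 = 144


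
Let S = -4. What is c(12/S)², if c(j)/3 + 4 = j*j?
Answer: 225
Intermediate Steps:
c(j) = -12 + 3*j² (c(j) = -12 + 3*(j*j) = -12 + 3*j²)
c(12/S)² = (-12 + 3*(12/(-4))²)² = (-12 + 3*(12*(-¼))²)² = (-12 + 3*(-3)²)² = (-12 + 3*9)² = (-12 + 27)² = 15² = 225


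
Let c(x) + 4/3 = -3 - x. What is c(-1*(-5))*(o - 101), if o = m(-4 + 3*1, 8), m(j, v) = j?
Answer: 952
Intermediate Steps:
c(x) = -13/3 - x (c(x) = -4/3 + (-3 - x) = -13/3 - x)
o = -1 (o = -4 + 3*1 = -4 + 3 = -1)
c(-1*(-5))*(o - 101) = (-13/3 - (-1)*(-5))*(-1 - 101) = (-13/3 - 1*5)*(-102) = (-13/3 - 5)*(-102) = -28/3*(-102) = 952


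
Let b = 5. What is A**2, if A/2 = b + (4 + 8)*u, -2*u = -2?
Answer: 1156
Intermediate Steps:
u = 1 (u = -1/2*(-2) = 1)
A = 34 (A = 2*(5 + (4 + 8)*1) = 2*(5 + 12*1) = 2*(5 + 12) = 2*17 = 34)
A**2 = 34**2 = 1156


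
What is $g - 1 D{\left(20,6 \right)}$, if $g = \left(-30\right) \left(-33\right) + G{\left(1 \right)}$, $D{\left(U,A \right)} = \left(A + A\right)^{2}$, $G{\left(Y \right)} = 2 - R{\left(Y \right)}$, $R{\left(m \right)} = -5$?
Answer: $853$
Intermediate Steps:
$G{\left(Y \right)} = 7$ ($G{\left(Y \right)} = 2 - -5 = 2 + 5 = 7$)
$D{\left(U,A \right)} = 4 A^{2}$ ($D{\left(U,A \right)} = \left(2 A\right)^{2} = 4 A^{2}$)
$g = 997$ ($g = \left(-30\right) \left(-33\right) + 7 = 990 + 7 = 997$)
$g - 1 D{\left(20,6 \right)} = 997 - 1 \cdot 4 \cdot 6^{2} = 997 - 1 \cdot 4 \cdot 36 = 997 - 1 \cdot 144 = 997 - 144 = 853$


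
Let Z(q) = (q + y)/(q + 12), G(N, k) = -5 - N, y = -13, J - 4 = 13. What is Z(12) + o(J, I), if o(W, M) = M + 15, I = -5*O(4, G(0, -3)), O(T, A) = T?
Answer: -121/24 ≈ -5.0417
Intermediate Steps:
J = 17 (J = 4 + 13 = 17)
I = -20 (I = -5*4 = -20)
o(W, M) = 15 + M
Z(q) = (-13 + q)/(12 + q) (Z(q) = (q - 13)/(q + 12) = (-13 + q)/(12 + q))
Z(12) + o(J, I) = (-13 + 12)/(12 + 12) + (15 - 20) = -1/24 - 5 = -121/24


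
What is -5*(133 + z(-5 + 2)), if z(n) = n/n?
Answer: -670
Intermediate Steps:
z(n) = 1
-5*(133 + z(-5 + 2)) = -5*(133 + 1) = -5*134 = -670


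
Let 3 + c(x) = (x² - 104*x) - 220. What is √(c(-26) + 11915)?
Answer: 4*√942 ≈ 122.77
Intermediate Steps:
c(x) = -223 + x² - 104*x (c(x) = -3 + ((x² - 104*x) - 220) = -3 + (-220 + x² - 104*x) = -223 + x² - 104*x)
√(c(-26) + 11915) = √((-223 + (-26)² - 104*(-26)) + 11915) = √((-223 + 676 + 2704) + 11915) = √(3157 + 11915) = √15072 = 4*√942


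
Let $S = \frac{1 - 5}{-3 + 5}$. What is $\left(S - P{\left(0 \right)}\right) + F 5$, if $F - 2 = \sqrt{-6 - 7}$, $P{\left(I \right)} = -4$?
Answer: $12 + 5 i \sqrt{13} \approx 12.0 + 18.028 i$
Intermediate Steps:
$S = -2$ ($S = - \frac{4}{2} = \left(-4\right) \frac{1}{2} = -2$)
$F = 2 + i \sqrt{13}$ ($F = 2 + \sqrt{-6 - 7} = 2 + \sqrt{-13} = 2 + i \sqrt{13} \approx 2.0 + 3.6056 i$)
$\left(S - P{\left(0 \right)}\right) + F 5 = \left(-2 - -4\right) + \left(2 + i \sqrt{13}\right) 5 = \left(-2 + 4\right) + \left(10 + 5 i \sqrt{13}\right) = 2 + \left(10 + 5 i \sqrt{13}\right) = 12 + 5 i \sqrt{13}$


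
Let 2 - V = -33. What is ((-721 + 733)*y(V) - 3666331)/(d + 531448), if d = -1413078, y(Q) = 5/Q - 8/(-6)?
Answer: 25664193/6171410 ≈ 4.1586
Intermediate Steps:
V = 35 (V = 2 - 1*(-33) = 2 + 33 = 35)
y(Q) = 4/3 + 5/Q (y(Q) = 5/Q - 8*(-1/6) = 5/Q + 4/3 = 4/3 + 5/Q)
((-721 + 733)*y(V) - 3666331)/(d + 531448) = ((-721 + 733)*(4/3 + 5/35) - 3666331)/(-1413078 + 531448) = (12*(4/3 + 5*(1/35)) - 3666331)/(-881630) = (12*(4/3 + 1/7) - 3666331)*(-1/881630) = (12*(31/21) - 3666331)*(-1/881630) = (124/7 - 3666331)*(-1/881630) = -25664193/7*(-1/881630) = 25664193/6171410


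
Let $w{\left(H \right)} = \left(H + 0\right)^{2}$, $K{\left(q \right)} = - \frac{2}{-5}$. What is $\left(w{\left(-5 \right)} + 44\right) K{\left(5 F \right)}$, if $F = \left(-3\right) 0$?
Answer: $\frac{138}{5} \approx 27.6$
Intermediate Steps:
$F = 0$
$K{\left(q \right)} = \frac{2}{5}$ ($K{\left(q \right)} = \left(-2\right) \left(- \frac{1}{5}\right) = \frac{2}{5}$)
$w{\left(H \right)} = H^{2}$
$\left(w{\left(-5 \right)} + 44\right) K{\left(5 F \right)} = \left(\left(-5\right)^{2} + 44\right) \frac{2}{5} = \left(25 + 44\right) \frac{2}{5} = 69 \cdot \frac{2}{5} = \frac{138}{5}$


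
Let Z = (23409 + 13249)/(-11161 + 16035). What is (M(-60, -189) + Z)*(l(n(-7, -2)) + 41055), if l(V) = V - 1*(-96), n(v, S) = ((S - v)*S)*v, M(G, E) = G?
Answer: -5271794911/2437 ≈ -2.1632e+6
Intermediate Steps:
n(v, S) = S*v*(S - v) (n(v, S) = (S*(S - v))*v = S*v*(S - v))
l(V) = 96 + V (l(V) = V + 96 = 96 + V)
Z = 18329/2437 (Z = 36658/4874 = 36658*(1/4874) = 18329/2437 ≈ 7.5211)
(M(-60, -189) + Z)*(l(n(-7, -2)) + 41055) = (-60 + 18329/2437)*((96 - 2*(-7)*(-2 - 1*(-7))) + 41055) = -127891*((96 - 2*(-7)*(-2 + 7)) + 41055)/2437 = -127891*((96 - 2*(-7)*5) + 41055)/2437 = -127891*((96 + 70) + 41055)/2437 = -127891*(166 + 41055)/2437 = -127891/2437*41221 = -5271794911/2437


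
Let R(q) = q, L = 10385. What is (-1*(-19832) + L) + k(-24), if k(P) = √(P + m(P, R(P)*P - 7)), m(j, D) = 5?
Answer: 30217 + I*√19 ≈ 30217.0 + 4.3589*I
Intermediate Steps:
k(P) = √(5 + P) (k(P) = √(P + 5) = √(5 + P))
(-1*(-19832) + L) + k(-24) = (-1*(-19832) + 10385) + √(5 - 24) = (19832 + 10385) + √(-19) = 30217 + I*√19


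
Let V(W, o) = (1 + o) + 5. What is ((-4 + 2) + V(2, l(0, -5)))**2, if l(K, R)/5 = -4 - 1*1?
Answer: 441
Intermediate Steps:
l(K, R) = -25 (l(K, R) = 5*(-4 - 1*1) = 5*(-4 - 1) = 5*(-5) = -25)
V(W, o) = 6 + o
((-4 + 2) + V(2, l(0, -5)))**2 = ((-4 + 2) + (6 - 25))**2 = (-2 - 19)**2 = (-21)**2 = 441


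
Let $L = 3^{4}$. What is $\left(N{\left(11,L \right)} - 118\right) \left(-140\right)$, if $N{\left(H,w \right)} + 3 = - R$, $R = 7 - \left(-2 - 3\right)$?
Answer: $18620$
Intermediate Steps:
$L = 81$
$R = 12$ ($R = 7 - \left(-2 - 3\right) = 7 - -5 = 7 + 5 = 12$)
$N{\left(H,w \right)} = -15$ ($N{\left(H,w \right)} = -3 - 12 = -15$)
$\left(N{\left(11,L \right)} - 118\right) \left(-140\right) = \left(-15 - 118\right) \left(-140\right) = \left(-133\right) \left(-140\right) = 18620$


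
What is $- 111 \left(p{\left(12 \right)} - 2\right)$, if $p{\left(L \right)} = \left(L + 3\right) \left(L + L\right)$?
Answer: $-39738$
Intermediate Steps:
$p{\left(L \right)} = 2 L \left(3 + L\right)$ ($p{\left(L \right)} = \left(3 + L\right) 2 L = 2 L \left(3 + L\right)$)
$- 111 \left(p{\left(12 \right)} - 2\right) = - 111 \left(2 \cdot 12 \left(3 + 12\right) - 2\right) = - 111 \left(2 \cdot 12 \cdot 15 - 2\right) = - 111 \left(360 - 2\right) = \left(-111\right) 358 = -39738$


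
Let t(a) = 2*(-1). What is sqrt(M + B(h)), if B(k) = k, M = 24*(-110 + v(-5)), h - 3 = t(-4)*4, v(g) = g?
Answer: I*sqrt(2765) ≈ 52.583*I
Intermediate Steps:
t(a) = -2
h = -5 (h = 3 - 2*4 = 3 - 8 = -5)
M = -2760 (M = 24*(-110 - 5) = 24*(-115) = -2760)
sqrt(M + B(h)) = sqrt(-2760 - 5) = sqrt(-2765) = I*sqrt(2765)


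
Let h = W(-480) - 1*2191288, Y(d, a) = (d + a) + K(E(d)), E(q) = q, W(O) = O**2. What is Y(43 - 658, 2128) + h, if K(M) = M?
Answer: -1959990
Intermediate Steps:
Y(d, a) = a + 2*d (Y(d, a) = (d + a) + d = (a + d) + d = a + 2*d)
h = -1960888 (h = (-480)**2 - 1*2191288 = 230400 - 2191288 = -1960888)
Y(43 - 658, 2128) + h = (2128 + 2*(43 - 658)) - 1960888 = (2128 + 2*(-615)) - 1960888 = (2128 - 1230) - 1960888 = 898 - 1960888 = -1959990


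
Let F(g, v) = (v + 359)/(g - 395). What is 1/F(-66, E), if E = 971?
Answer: -461/1330 ≈ -0.34662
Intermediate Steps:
F(g, v) = (359 + v)/(-395 + g)
1/F(-66, E) = 1/((359 + 971)/(-395 - 66)) = 1/(1330/(-461)) = 1/(-1/461*1330) = 1/(-1330/461) = -461/1330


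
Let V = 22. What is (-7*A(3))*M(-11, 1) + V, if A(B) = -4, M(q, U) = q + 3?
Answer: -202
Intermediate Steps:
M(q, U) = 3 + q
(-7*A(3))*M(-11, 1) + V = (-7*(-4))*(3 - 11) + 22 = 28*(-8) + 22 = -224 + 22 = -202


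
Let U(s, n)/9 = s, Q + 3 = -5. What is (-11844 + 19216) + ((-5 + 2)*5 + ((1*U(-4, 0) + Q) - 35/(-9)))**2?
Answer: 843148/81 ≈ 10409.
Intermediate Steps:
Q = -8 (Q = -3 - 5 = -8)
U(s, n) = 9*s
(-11844 + 19216) + ((-5 + 2)*5 + ((1*U(-4, 0) + Q) - 35/(-9)))**2 = (-11844 + 19216) + ((-5 + 2)*5 + ((1*(9*(-4)) - 8) - 35/(-9)))**2 = 7372 + (-3*5 + ((1*(-36) - 8) - 35*(-1)/9))**2 = 7372 + (-15 + ((-36 - 8) - 1*(-35/9)))**2 = 7372 + (-15 + (-44 + 35/9))**2 = 7372 + (-15 - 361/9)**2 = 7372 + (-496/9)**2 = 7372 + 246016/81 = 843148/81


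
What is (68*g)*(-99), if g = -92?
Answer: 619344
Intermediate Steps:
(68*g)*(-99) = (68*(-92))*(-99) = -6256*(-99) = 619344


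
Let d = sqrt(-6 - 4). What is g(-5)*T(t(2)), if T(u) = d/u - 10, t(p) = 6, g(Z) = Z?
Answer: 50 - 5*I*sqrt(10)/6 ≈ 50.0 - 2.6352*I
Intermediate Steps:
d = I*sqrt(10) (d = sqrt(-10) = I*sqrt(10) ≈ 3.1623*I)
T(u) = -10 + I*sqrt(10)/u (T(u) = (I*sqrt(10))/u - 10 = I*sqrt(10)/u - 10 = -10 + I*sqrt(10)/u)
g(-5)*T(t(2)) = -5*(-10 + I*sqrt(10)/6) = 50 - 5*I*sqrt(10)/6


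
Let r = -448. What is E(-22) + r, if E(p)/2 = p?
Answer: -492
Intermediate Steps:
E(p) = 2*p
E(-22) + r = 2*(-22) - 448 = -44 - 448 = -492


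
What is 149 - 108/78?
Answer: 1919/13 ≈ 147.62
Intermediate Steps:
149 - 108/78 = 149 - 108*1/78 = 149 - 18/13 = 1919/13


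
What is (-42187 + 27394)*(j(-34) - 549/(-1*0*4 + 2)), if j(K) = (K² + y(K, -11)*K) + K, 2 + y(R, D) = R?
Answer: -61287399/2 ≈ -3.0644e+7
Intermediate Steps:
y(R, D) = -2 + R
j(K) = K + K² + K*(-2 + K) (j(K) = (K² + (-2 + K)*K) + K = (K² + K*(-2 + K)) + K = K + K² + K*(-2 + K))
(-42187 + 27394)*(j(-34) - 549/(-1*0*4 + 2)) = (-42187 + 27394)*(-34*(-1 + 2*(-34)) - 549/(-1*0*4 + 2)) = -14793*(-34*(-1 - 68) - 549/(0*4 + 2)) = -14793*(-34*(-69) - 549/(0 + 2)) = -14793*(2346 - 549/2) = -14793*4143/2 = -61287399/2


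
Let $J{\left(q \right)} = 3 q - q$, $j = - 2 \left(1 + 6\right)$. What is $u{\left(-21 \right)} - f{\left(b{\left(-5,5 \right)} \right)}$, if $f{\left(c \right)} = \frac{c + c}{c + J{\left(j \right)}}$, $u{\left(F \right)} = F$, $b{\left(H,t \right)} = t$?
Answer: $- \frac{473}{23} \approx -20.565$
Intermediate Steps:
$j = -14$ ($j = \left(-2\right) 7 = -14$)
$J{\left(q \right)} = 2 q$
$f{\left(c \right)} = \frac{2 c}{-28 + c}$ ($f{\left(c \right)} = \frac{c + c}{c + 2 \left(-14\right)} = \frac{2 c}{c - 28} = \frac{2 c}{-28 + c}$)
$u{\left(-21 \right)} - f{\left(b{\left(-5,5 \right)} \right)} = -21 - 2 \cdot 5 \frac{1}{-28 + 5} = -21 - 2 \cdot 5 \frac{1}{-23} = -21 - 2 \cdot 5 \left(- \frac{1}{23}\right) = -21 - - \frac{10}{23} = -21 + \frac{10}{23} = - \frac{473}{23}$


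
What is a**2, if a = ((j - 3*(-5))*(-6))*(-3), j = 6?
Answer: 142884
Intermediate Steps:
a = 378 (a = ((6 - 3*(-5))*(-6))*(-3) = ((6 + 15)*(-6))*(-3) = (21*(-6))*(-3) = -126*(-3) = 378)
a**2 = 378**2 = 142884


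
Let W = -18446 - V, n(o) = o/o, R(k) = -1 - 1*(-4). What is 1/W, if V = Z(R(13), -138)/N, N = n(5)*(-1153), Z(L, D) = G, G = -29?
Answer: -1153/21268267 ≈ -5.4212e-5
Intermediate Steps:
R(k) = 3 (R(k) = -1 + 4 = 3)
Z(L, D) = -29
n(o) = 1
N = -1153 (N = 1*(-1153) = -1153)
V = 29/1153 (V = -29/(-1153) = -29*(-1/1153) = 29/1153 ≈ 0.025152)
W = -21268267/1153 (W = -18446 - 1*29/1153 = -18446 - 29/1153 = -21268267/1153 ≈ -18446.)
1/W = 1/(-21268267/1153) = -1153/21268267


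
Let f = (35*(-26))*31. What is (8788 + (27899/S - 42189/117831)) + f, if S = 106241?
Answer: -11577865567802/596118251 ≈ -19422.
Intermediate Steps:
f = -28210 (f = -910*31 = -28210)
(8788 + (27899/S - 42189/117831)) + f = (8788 + (27899/106241 - 42189/117831)) - 28210 = (8788 + (27899*(1/106241) - 42189*1/117831)) - 28210 = (8788 + (27899/106241 - 2009/5611)) - 28210 = (8788 - 56896880/596118251) - 28210 = 5238630292908/596118251 - 28210 = -11577865567802/596118251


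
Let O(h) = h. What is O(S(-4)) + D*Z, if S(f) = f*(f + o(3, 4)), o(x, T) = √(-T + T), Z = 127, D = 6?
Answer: 778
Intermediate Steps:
o(x, T) = 0 (o(x, T) = √0 = 0)
S(f) = f² (S(f) = f*(f + 0) = f*f = f²)
O(S(-4)) + D*Z = (-4)² + 6*127 = 16 + 762 = 778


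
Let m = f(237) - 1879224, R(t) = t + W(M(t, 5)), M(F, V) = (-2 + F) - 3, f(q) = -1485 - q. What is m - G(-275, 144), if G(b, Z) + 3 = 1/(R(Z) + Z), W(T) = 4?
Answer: -549235357/292 ≈ -1.8809e+6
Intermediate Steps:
M(F, V) = -5 + F
R(t) = 4 + t (R(t) = t + 4 = 4 + t)
G(b, Z) = -3 + 1/(4 + 2*Z) (G(b, Z) = -3 + 1/((4 + Z) + Z) = -3 + 1/(4 + 2*Z))
m = -1880946 (m = (-1485 - 1*237) - 1879224 = (-1485 - 237) - 1879224 = -1722 - 1879224 = -1880946)
m - G(-275, 144) = -1880946 - (-11 - 6*144)/(2*(2 + 144)) = -1880946 - (-11 - 864)/(2*146) = -1880946 - (-875)/(2*146) = -1880946 - 1*(-875/292) = -1880946 + 875/292 = -549235357/292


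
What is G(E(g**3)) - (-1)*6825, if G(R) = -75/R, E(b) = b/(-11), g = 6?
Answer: 491675/72 ≈ 6828.8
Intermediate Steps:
E(b) = -b/11 (E(b) = b*(-1/11) = -b/11)
G(E(g**3)) - (-1)*6825 = -75/((-1/11*6**3)) - (-1)*6825 = -75/((-1/11*216)) - 1*(-6825) = -75/(-216/11) + 6825 = -75*(-11/216) + 6825 = 275/72 + 6825 = 491675/72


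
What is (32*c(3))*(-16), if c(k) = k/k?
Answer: -512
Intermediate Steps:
c(k) = 1
(32*c(3))*(-16) = (32*1)*(-16) = 32*(-16) = -512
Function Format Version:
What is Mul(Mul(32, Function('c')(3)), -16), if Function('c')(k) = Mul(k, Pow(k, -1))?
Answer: -512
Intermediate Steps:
Function('c')(k) = 1
Mul(Mul(32, Function('c')(3)), -16) = Mul(Mul(32, 1), -16) = Mul(32, -16) = -512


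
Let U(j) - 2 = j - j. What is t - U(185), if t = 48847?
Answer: 48845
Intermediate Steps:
U(j) = 2 (U(j) = 2 + (j - j) = 2 + 0 = 2)
t - U(185) = 48847 - 1*2 = 48847 - 2 = 48845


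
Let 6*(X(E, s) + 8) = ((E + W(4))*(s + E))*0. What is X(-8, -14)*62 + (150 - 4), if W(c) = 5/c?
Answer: -350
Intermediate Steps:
X(E, s) = -8 (X(E, s) = -8 + (((E + 5/4)*(s + E))*0)/6 = -8 + (((E + 5*(¼))*(E + s))*0)/6 = -8 + (((E + 5/4)*(E + s))*0)/6 = -8 + (((5/4 + E)*(E + s))*0)/6 = -8 + (⅙)*0 = -8 + 0 = -8)
X(-8, -14)*62 + (150 - 4) = -8*62 + (150 - 4) = -496 + 146 = -350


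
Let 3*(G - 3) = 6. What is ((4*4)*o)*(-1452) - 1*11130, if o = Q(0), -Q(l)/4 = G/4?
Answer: 105030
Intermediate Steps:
G = 5 (G = 3 + (⅓)*6 = 3 + 2 = 5)
Q(l) = -5 (Q(l) = -20/4 = -4*5/4 = -5)
o = -5
((4*4)*o)*(-1452) - 1*11130 = ((4*4)*(-5))*(-1452) - 1*11130 = (16*(-5))*(-1452) - 11130 = -80*(-1452) - 11130 = 116160 - 11130 = 105030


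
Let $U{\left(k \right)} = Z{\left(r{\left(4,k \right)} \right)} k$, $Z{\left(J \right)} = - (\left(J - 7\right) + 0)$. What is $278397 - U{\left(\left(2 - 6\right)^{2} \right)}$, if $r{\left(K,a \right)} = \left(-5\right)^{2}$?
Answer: $278685$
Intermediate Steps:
$r{\left(K,a \right)} = 25$
$Z{\left(J \right)} = 7 - J$ ($Z{\left(J \right)} = - (\left(-7 + J\right) + 0) = - (-7 + J) = 7 - J$)
$U{\left(k \right)} = - 18 k$ ($U{\left(k \right)} = \left(7 - 25\right) k = - 18 k$)
$278397 - U{\left(\left(2 - 6\right)^{2} \right)} = 278397 - - 18 \left(2 - 6\right)^{2} = 278397 - - 18 \left(-4\right)^{2} = 278397 - \left(-18\right) 16 = 278397 - -288 = 278397 + 288 = 278685$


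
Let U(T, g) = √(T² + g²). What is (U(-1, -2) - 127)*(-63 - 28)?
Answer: 11557 - 91*√5 ≈ 11354.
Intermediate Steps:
(U(-1, -2) - 127)*(-63 - 28) = (√((-1)² + (-2)²) - 127)*(-63 - 28) = (√(1 + 4) - 127)*(-91) = (√5 - 127)*(-91) = (-127 + √5)*(-91) = 11557 - 91*√5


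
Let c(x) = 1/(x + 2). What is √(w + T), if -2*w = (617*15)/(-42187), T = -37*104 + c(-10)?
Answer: 5*I*√4383026043034/168748 ≈ 62.032*I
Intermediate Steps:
c(x) = 1/(2 + x)
T = -30785/8 (T = -37*104 + 1/(2 - 10) = -3848 + 1/(-8) = -3848 - ⅛ = -30785/8 ≈ -3848.1)
w = 9255/84374 (w = -617*15/(2*(-42187)) = -9255*(-1)/(2*42187) = -½*(-9255/42187) = 9255/84374 ≈ 0.10969)
√(w + T) = √(9255/84374 - 30785/8) = √(-1298689775/337496) = 5*I*√4383026043034/168748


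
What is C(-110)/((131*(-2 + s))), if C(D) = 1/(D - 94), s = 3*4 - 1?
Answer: -1/240516 ≈ -4.1577e-6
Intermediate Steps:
s = 11 (s = 12 - 1 = 11)
C(D) = 1/(-94 + D)
C(-110)/((131*(-2 + s))) = 1/((-94 - 110)*((131*(-2 + 11)))) = 1/((-204)*((131*9))) = -1/204/1179 = -1/204*1/1179 = -1/240516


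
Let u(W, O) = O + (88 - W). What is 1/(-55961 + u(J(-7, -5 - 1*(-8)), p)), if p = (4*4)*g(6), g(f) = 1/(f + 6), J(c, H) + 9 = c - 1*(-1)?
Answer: -3/167570 ≈ -1.7903e-5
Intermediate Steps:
J(c, H) = -8 + c (J(c, H) = -9 + (c - 1*(-1)) = -9 + (c + 1) = -9 + (1 + c) = -8 + c)
g(f) = 1/(6 + f)
p = 4/3 (p = (4*4)/(6 + 6) = 16/12 = 16*(1/12) = 4/3 ≈ 1.3333)
u(W, O) = 88 + O - W
1/(-55961 + u(J(-7, -5 - 1*(-8)), p)) = 1/(-55961 + (88 + 4/3 - (-8 - 7))) = 1/(-55961 + (88 + 4/3 - 1*(-15))) = 1/(-55961 + (88 + 4/3 + 15)) = 1/(-55961 + 313/3) = 1/(-167570/3) = -3/167570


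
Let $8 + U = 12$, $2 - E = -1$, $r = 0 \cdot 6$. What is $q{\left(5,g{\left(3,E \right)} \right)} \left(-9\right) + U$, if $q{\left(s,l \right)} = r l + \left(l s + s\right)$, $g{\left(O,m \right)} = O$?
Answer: $-176$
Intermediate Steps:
$r = 0$
$E = 3$ ($E = 2 - -1 = 2 + 1 = 3$)
$U = 4$ ($U = -8 + 12 = 4$)
$q{\left(s,l \right)} = s + l s$ ($q{\left(s,l \right)} = 0 l + \left(l s + s\right) = 0 + \left(s + l s\right) = s + l s$)
$q{\left(5,g{\left(3,E \right)} \right)} \left(-9\right) + U = 5 \left(1 + 3\right) \left(-9\right) + 4 = 5 \cdot 4 \left(-9\right) + 4 = 20 \left(-9\right) + 4 = -180 + 4 = -176$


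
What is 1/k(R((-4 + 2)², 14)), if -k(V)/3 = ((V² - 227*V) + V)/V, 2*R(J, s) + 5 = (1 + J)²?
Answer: 1/648 ≈ 0.0015432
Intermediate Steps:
R(J, s) = -5/2 + (1 + J)²/2
k(V) = -3*(V² - 226*V)/V (k(V) = -3*((V² - 227*V) + V)/V = -3*(V² - 226*V)/V)
1/k(R((-4 + 2)², 14)) = 1/(678 - 3*(-5/2 + (1 + (-4 + 2)²)²/2)) = 1/(678 - 3*(-5/2 + (1 + (-2)²)²/2)) = 1/(678 - 3*(-5/2 + (1 + 4)²/2)) = 1/(678 - 3*(-5/2 + (½)*5²)) = 1/(678 - 3*(-5/2 + (½)*25)) = 1/(678 - 3*(-5/2 + 25/2)) = 1/(678 - 3*10) = 1/(678 - 30) = 1/648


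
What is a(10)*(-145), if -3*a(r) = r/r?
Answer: 145/3 ≈ 48.333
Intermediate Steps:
a(r) = -⅓ (a(r) = -r/(3*r) = -⅓*1 = -⅓)
a(10)*(-145) = -⅓*(-145) = 145/3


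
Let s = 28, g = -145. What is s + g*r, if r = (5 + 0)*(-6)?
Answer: 4378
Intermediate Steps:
r = -30 (r = 5*(-6) = -30)
s + g*r = 28 - 145*(-30) = 28 + 4350 = 4378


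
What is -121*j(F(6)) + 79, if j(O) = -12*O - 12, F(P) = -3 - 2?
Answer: -5729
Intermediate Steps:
F(P) = -5
j(O) = -12 - 12*O
-121*j(F(6)) + 79 = -121*(-12 - 12*(-5)) + 79 = -121*(-12 + 60) + 79 = -121*48 + 79 = -5808 + 79 = -5729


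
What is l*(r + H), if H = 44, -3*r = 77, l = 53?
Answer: 2915/3 ≈ 971.67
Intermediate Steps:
r = -77/3 (r = -1/3*77 = -77/3 ≈ -25.667)
l*(r + H) = 53*(-77/3 + 44) = 53*(55/3) = 2915/3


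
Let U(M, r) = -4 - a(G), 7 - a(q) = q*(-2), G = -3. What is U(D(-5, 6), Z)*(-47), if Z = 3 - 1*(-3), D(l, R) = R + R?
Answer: 235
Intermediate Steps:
D(l, R) = 2*R
Z = 6 (Z = 3 + 3 = 6)
a(q) = 7 + 2*q (a(q) = 7 - q*(-2) = 7 - (-2)*q = 7 + 2*q)
U(M, r) = -5 (U(M, r) = -4 - (7 + 2*(-3)) = -4 - (7 - 6) = -4 - 1*1 = -4 - 1 = -5)
U(D(-5, 6), Z)*(-47) = -5*(-47) = 235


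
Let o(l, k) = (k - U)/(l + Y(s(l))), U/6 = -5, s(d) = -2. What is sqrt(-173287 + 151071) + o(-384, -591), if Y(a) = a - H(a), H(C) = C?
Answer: 187/128 + 2*I*sqrt(5554) ≈ 1.4609 + 149.05*I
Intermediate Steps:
Y(a) = 0 (Y(a) = a - a = 0)
U = -30 (U = 6*(-5) = -30)
o(l, k) = (30 + k)/l (o(l, k) = (k - 1*(-30))/(l + 0) = (k + 30)/l = (30 + k)/l)
sqrt(-173287 + 151071) + o(-384, -591) = sqrt(-173287 + 151071) + (30 - 591)/(-384) = sqrt(-22216) - 1/384*(-561) = 2*I*sqrt(5554) + 187/128 = 187/128 + 2*I*sqrt(5554)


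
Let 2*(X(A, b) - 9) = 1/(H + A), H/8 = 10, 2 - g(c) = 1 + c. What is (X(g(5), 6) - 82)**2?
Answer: 123099025/23104 ≈ 5328.0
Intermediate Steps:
g(c) = 1 - c (g(c) = 2 - (1 + c) = 2 + (-1 - c) = 1 - c)
H = 80 (H = 8*10 = 80)
X(A, b) = 9 + 1/(2*(80 + A))
(X(g(5), 6) - 82)**2 = ((1441 + 18*(1 - 1*5))/(2*(80 + (1 - 1*5))) - 82)**2 = ((1441 + 18*(1 - 5))/(2*(80 + (1 - 5))) - 82)**2 = ((1441 + 18*(-4))/(2*(80 - 4)) - 82)**2 = ((1/2)*(1441 - 72)/76 - 82)**2 = ((1/2)*(1/76)*1369 - 82)**2 = (1369/152 - 82)**2 = (-11095/152)**2 = 123099025/23104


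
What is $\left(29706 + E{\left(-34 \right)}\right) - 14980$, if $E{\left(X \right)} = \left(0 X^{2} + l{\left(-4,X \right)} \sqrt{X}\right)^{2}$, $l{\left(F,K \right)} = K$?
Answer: $-24578$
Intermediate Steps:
$E{\left(X \right)} = X^{3}$ ($E{\left(X \right)} = \left(0 X^{2} + X \sqrt{X}\right)^{2} = \left(0 + X^{\frac{3}{2}}\right)^{2} = \left(X^{\frac{3}{2}}\right)^{2} = X^{3}$)
$\left(29706 + E{\left(-34 \right)}\right) - 14980 = \left(29706 + \left(-34\right)^{3}\right) - 14980 = \left(29706 - 39304\right) - 14980 = -9598 - 14980 = -24578$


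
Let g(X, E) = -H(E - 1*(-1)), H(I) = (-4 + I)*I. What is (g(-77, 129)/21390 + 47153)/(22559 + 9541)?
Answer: 33619543/22887300 ≈ 1.4689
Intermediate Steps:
H(I) = I*(-4 + I)
g(X, E) = -(1 + E)*(-3 + E) (g(X, E) = -(E - 1*(-1))*(-4 + (E - 1*(-1))) = -(E + 1)*(-4 + (E + 1)) = -(1 + E)*(-4 + (1 + E)) = -(1 + E)*(-3 + E))
(g(-77, 129)/21390 + 47153)/(22559 + 9541) = (-(1 + 129)*(-3 + 129)/21390 + 47153)/(22559 + 9541) = (-1*130*126*(1/21390) + 47153)/32100 = (-16380*1/21390 + 47153)*(1/32100) = (-546/713 + 47153)*(1/32100) = (33619543/713)*(1/32100) = 33619543/22887300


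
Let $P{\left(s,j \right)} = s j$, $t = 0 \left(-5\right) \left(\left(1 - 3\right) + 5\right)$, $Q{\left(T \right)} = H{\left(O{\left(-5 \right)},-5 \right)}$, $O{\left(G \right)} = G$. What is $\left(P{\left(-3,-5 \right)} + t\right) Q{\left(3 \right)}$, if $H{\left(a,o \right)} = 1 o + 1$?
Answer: $-60$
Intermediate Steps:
$H{\left(a,o \right)} = 1 + o$ ($H{\left(a,o \right)} = o + 1 = 1 + o$)
$Q{\left(T \right)} = -4$ ($Q{\left(T \right)} = 1 - 5 = -4$)
$t = 0$ ($t = 0 \left(-2 + 5\right) = 0 \cdot 3 = 0$)
$P{\left(s,j \right)} = j s$
$\left(P{\left(-3,-5 \right)} + t\right) Q{\left(3 \right)} = \left(\left(-5\right) \left(-3\right) + 0\right) \left(-4\right) = \left(15 + 0\right) \left(-4\right) = 15 \left(-4\right) = -60$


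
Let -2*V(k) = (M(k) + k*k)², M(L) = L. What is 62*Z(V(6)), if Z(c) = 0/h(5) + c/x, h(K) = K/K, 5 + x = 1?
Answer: 13671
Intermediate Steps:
x = -4 (x = -5 + 1 = -4)
h(K) = 1
V(k) = -(k + k²)²/2 (V(k) = -(k + k*k)²/2 = -(k + k²)²/2)
Z(c) = -c/4 (Z(c) = 0/1 + c/(-4) = 0*1 + c*(-¼) = 0 - c/4 = -c/4)
62*Z(V(6)) = 62*(-(-1)*6²*(1 + 6)²/8) = 62*(-(-1)*36*7²/8) = 62*(-(-1)*36*49/8) = 62*(-¼*(-882)) = 62*(441/2) = 13671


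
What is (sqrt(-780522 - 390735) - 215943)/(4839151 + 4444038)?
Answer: -215943/9283189 + I*sqrt(1171257)/9283189 ≈ -0.023262 + 0.00011658*I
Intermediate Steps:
(sqrt(-780522 - 390735) - 215943)/(4839151 + 4444038) = (sqrt(-1171257) - 215943)/9283189 = (I*sqrt(1171257) - 215943)*(1/9283189) = (-215943 + I*sqrt(1171257))*(1/9283189) = -215943/9283189 + I*sqrt(1171257)/9283189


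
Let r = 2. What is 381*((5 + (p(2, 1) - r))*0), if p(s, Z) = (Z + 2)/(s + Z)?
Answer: 0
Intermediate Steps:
p(s, Z) = (2 + Z)/(Z + s)
381*((5 + (p(2, 1) - r))*0) = 381*((5 + ((2 + 1)/(1 + 2) - 1*2))*0) = 381*((5 + (3/3 - 2))*0) = 381*((5 + ((1/3)*3 - 2))*0) = 381*((5 + (1 - 2))*0) = 381*((5 - 1)*0) = 381*(4*0) = 381*0 = 0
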